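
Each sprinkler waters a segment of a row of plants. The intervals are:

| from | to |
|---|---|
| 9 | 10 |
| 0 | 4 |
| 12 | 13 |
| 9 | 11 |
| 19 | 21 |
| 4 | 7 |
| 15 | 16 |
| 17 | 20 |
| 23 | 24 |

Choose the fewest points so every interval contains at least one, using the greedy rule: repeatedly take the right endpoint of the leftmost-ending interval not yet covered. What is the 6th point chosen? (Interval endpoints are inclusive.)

Process intervals by earliest right end; each time one isn't hit yet, stab at its right endpoint.
Sorted: [0,4] [4,7] [9,10] [9,11] [12,13] [15,16] [17,20] [19,21] [23,24]
{[0,4],[4,7]} hit by 4; {[9,10],[9,11]} hit by 10; {[12,13]} hit by 13; {[15,16]} hit by 16; {[17,20],[19,21]} hit by 20; {[23,24]} hit by 24.
Points: 4, 10, 13, 16, 20, 24 (6 total).

24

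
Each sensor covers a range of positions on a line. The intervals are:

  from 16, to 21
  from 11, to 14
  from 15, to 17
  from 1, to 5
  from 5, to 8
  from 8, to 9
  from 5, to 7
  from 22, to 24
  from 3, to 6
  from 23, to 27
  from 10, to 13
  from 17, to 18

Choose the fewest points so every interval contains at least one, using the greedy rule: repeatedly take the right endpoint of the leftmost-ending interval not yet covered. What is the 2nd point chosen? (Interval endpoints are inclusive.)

9

Process intervals by earliest right end; each time one isn't hit yet, stab at its right endpoint.
By right end: [1,5]  [3,6]  [5,7]  [5,8]  [8,9]  [10,13]  [11,14]  [15,17]  [17,18]  [16,21]  [22,24]  [23,27]
[1,5] uncovered → point at 5; [8,9] uncovered → point at 9; [10,13] uncovered → point at 13; [15,17] uncovered → point at 17; [22,24] uncovered → point at 24.
Points: 5, 9, 13, 17, 24 (5 total).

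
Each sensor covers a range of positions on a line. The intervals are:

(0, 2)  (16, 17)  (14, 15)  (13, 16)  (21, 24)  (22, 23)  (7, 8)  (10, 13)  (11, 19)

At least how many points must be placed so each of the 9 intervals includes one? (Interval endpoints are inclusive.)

Sort by right endpoint; whenever an interval is uncovered, place a point at its right end.
By right end: [0,2]  [7,8]  [10,13]  [14,15]  [13,16]  [16,17]  [11,19]  [22,23]  [21,24]
[0,2] uncovered → point at 2; [7,8] uncovered → point at 8; [10,13] uncovered → point at 13; [14,15] uncovered → point at 15; [16,17] uncovered → point at 17; [22,23] uncovered → point at 23.
Points: 2, 8, 13, 15, 17, 23 (6 total).

6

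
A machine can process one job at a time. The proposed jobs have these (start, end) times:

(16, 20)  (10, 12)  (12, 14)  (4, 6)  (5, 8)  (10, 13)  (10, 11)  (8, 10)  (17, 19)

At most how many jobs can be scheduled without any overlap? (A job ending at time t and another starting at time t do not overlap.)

5

Order by finish time; keep every interval that doesn't clash with the previous kept one.
By end time: (4,6), (5,8), (8,10), (10,11), (10,12), (10,13), (12,14), (17,19), (16,20).
Pick (4,6); next start ≥ 6 → (8,10); next start ≥ 10 → (10,11); next start ≥ 11 → (12,14); next start ≥ 14 → (17,19).
Selected 5 jobs.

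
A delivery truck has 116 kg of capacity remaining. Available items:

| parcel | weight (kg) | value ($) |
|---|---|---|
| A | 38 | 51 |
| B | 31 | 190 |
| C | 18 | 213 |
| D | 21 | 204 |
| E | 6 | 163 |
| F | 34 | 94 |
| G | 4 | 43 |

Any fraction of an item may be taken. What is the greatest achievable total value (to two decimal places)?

Sort by value per unit weight and fill in that order.
Ratios (sorted): E 27.17, C 11.83, G 10.75, D 9.71, B 6.13, F 2.76, A 1.34
take E (6 @ 163); take C (18 @ 213); take G (4 @ 43); take D (21 @ 204); take B (31 @ 190); take F (34 @ 94); take 2/38 of A → 2.68. Capacity used 116/116.
Total value = 909.68

909.68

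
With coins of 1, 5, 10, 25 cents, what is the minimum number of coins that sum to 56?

Use the largest denomination that fits, subtract, and repeat.
56 − 2×25→6 − 1×5→1 − 1×1→0
Total coins = 2 + 1 + 1 = 4

4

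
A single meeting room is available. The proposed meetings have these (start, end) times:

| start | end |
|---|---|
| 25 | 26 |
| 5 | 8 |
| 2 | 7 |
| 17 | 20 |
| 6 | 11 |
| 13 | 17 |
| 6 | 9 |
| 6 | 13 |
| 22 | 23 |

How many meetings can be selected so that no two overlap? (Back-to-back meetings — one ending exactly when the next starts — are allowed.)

5

Order by finish time; keep every interval that doesn't clash with the previous kept one.
Sorted by end: (2,7)  (5,8)  (6,9)  (6,11)  (6,13)  (13,17)  (17,20)  (22,23)  (25,26)
take (2,7); skip (6,13); take (13,17); take (17,20); take (22,23); take (25,26).
Selected 5 meetings.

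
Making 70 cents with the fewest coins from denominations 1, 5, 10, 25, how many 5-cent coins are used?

0

Use the largest denomination that fits, subtract, and repeat.
70 = 2×25 + 2×10
Count of 5: 0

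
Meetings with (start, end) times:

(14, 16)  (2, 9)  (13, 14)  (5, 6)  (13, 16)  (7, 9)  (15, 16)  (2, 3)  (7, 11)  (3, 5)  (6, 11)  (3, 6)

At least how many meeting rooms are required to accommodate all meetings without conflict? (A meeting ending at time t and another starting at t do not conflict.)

starts: [2, 2, 3, 3, 5, 6, 7, 7, 13, 13, 14, 15]
ends:   [3, 5, 6, 6, 9, 9, 11, 11, 14, 16, 16, 16]
s2→1 s2→2 e3→1 s3→2 s3→3 e5→2 s5→3 e6→2 e6→1 s6→2 s7→3 s7→4  — peak 4.

4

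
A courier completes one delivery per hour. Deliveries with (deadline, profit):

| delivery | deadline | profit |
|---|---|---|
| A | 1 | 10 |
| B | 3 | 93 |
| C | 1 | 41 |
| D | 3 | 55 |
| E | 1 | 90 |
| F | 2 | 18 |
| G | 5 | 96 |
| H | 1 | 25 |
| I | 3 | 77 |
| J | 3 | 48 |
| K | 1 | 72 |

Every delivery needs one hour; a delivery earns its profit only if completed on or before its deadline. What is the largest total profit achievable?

By profit: G(d5,96), B(d3,93), E(d1,90), I(d3,77), K(d1,72), D(d3,55), J(d3,48), C(d1,41), H(d1,25), F(d2,18), A(d1,10)
G→slot 5; B→slot 3; E→slot 1; I→slot 2; K skipped; D skipped; J skipped; C skipped; H skipped; F skipped; A skipped.
Profit = 90 + 77 + 93 + 96 = 356

356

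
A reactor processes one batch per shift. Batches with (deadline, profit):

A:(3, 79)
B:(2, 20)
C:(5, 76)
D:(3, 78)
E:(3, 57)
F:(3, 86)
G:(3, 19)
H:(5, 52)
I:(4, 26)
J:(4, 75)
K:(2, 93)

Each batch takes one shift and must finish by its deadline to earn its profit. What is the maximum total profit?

409

Sort by profit descending; place each in the latest free slot ≤ its deadline.
By profit: K(d2,93), F(d3,86), A(d3,79), D(d3,78), C(d5,76), J(d4,75), E(d3,57), H(d5,52), I(d4,26), B(d2,20), G(d3,19)
K→slot 2; F→slot 3; A→slot 1; D skipped; C→slot 5; J→slot 4; E skipped; H skipped; I skipped; B skipped; G skipped.
Profit = 79 + 93 + 86 + 75 + 76 = 409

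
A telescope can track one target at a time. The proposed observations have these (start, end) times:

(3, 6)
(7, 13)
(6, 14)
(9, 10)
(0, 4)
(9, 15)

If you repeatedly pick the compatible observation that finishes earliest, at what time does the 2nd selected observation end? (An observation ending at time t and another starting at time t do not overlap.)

10

Sorted by end: (0,4)  (3,6)  (9,10)  (7,13)  (6,14)  (9,15)
take (0,4); take (9,10); skip (7,13).
Selected: (0,4) (9,10)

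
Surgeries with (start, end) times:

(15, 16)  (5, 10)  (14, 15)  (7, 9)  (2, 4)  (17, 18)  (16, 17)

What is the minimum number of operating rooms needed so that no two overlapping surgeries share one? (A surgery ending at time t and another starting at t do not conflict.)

Events (time:±→running): 2:+→1 4:-→0 5:+→1 7:+→2 … peak 2.

2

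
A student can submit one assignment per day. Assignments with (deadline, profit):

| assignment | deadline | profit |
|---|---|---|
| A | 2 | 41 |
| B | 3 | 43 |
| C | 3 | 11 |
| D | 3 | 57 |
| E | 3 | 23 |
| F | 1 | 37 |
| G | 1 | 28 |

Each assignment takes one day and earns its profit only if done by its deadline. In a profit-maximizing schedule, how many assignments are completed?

Sort by profit descending; place each in the latest free slot ≤ its deadline.
By profit: D(d3,57), B(d3,43), A(d2,41), F(d1,37), G(d1,28), E(d3,23), C(d3,11)
D→slot 3; B→slot 2; A→slot 1; F skipped; G skipped; E skipped; C skipped.
3 of 7 scheduled.

3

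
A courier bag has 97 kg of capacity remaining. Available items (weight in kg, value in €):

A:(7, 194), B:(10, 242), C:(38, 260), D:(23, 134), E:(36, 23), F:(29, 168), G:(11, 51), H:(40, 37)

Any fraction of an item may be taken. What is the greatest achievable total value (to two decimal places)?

940.07

Greedy by value/weight ratio, highest first.
Ratios (sorted): A 27.71, B 24.20, C 6.84, D 5.83, F 5.79, G 4.64, H 0.93, E 0.64
take A (7 @ 194); take B (10 @ 242); take C (38 @ 260); take D (23 @ 134); take 19/29 of F → 110.07. Capacity used 97/97.
Total value = 940.07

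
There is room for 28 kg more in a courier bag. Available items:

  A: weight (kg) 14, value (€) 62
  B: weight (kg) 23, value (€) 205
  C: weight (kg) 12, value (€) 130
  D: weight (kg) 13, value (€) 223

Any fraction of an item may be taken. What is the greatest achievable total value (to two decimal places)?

379.74

Greedy by value/weight ratio, highest first.
Order: D (223/13=17.15) > C (130/12=10.83) > B (205/23=8.91) > A (62/14=4.43)
Fill: take D (13 @ 223) → take C (12 @ 130) → take 3/23 of B → 26.74; 28/28 used.
Total value = 379.74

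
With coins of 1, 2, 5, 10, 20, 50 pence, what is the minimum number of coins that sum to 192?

Greedy: take as many of the largest coin as possible, then repeat with the remainder.
192 = 3×50 + 2×20 + 1×2
Total coins = 3 + 2 + 1 = 6

6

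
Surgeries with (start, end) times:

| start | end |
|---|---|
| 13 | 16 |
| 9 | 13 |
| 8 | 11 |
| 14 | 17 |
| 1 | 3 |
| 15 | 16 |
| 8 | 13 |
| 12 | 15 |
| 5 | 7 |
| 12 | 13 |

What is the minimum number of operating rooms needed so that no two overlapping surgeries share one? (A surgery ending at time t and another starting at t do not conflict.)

Events (time:±→running): 1:+→1 3:-→0 5:+→1 7:-→0 8:+→1 8:+→2 9:+→3 11:-→2 12:+→3 12:+→4 … peak 4.

4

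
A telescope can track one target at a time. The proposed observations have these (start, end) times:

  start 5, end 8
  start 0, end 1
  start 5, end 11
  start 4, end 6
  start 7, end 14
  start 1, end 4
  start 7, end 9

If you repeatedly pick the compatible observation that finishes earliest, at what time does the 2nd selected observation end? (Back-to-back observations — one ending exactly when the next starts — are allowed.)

Order by finish time; keep every interval that doesn't clash with the previous kept one.
Sorted by end: (0,1)  (1,4)  (4,6)  (5,8)  (7,9)  (5,11)  (7,14)
take (0,1); take (1,4); take (4,6); take (7,9).
Selected: (0,1) (1,4) (4,6) (7,9)

4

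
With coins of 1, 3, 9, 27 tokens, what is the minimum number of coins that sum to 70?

6

Greedy: take as many of the largest coin as possible, then repeat with the remainder.
70 = 2×27 + 1×9 + 2×3 + 1×1
Total coins = 2 + 1 + 2 + 1 = 6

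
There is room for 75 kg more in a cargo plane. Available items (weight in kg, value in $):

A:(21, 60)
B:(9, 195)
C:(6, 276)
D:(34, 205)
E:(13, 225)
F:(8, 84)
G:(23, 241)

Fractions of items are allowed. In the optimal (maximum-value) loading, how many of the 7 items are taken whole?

5

Greedy by value/weight ratio, highest first.
Ratios (sorted): C 46.00, B 21.67, E 17.31, F 10.50, G 10.48, D 6.03, A 2.86
take C (6 @ 276); take B (9 @ 195); take E (13 @ 225); take F (8 @ 84); take G (23 @ 241); take 16/34 of D → 96.47. Capacity used 75/75.
5 item(s) taken whole; one partial (take 16/34 of D).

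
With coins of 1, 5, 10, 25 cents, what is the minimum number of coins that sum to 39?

39 = 1×25 + 1×10 + 4×1
Total coins = 1 + 1 + 4 = 6

6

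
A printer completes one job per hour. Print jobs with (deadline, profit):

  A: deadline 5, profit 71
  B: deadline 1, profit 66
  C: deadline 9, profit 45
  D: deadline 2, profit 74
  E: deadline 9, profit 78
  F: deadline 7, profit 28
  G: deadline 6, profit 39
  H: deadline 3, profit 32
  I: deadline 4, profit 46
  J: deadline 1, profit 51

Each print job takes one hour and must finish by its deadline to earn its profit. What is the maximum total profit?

479

Sort by profit descending; place each in the latest free slot ≤ its deadline.
Profit order: E=78 D=74 A=71 B=66 J=51 I=46 C=45 G=39 H=32 F=28
Assign: E→slot 9, D→slot 2, A→slot 5, B→slot 1, J skipped, I→slot 4, C→slot 8, G→slot 6, H→slot 3, F→slot 7.
Slots: [1:B] [2:D] [3:H] [4:I] [5:A] [6:G] [7:F] [8:C] [9:E]
Profit = 66 + 74 + 32 + 46 + 71 + 39 + 28 + 45 + 78 = 479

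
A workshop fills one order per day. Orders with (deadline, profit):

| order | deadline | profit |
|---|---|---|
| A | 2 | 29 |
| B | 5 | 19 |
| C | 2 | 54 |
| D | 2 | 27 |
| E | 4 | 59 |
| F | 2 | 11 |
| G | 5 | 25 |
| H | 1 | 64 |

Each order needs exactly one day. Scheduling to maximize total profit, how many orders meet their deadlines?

5

Sort by profit descending; place each in the latest free slot ≤ its deadline.
Profit order: H=64 E=59 C=54 A=29 D=27 G=25 B=19 F=11
Assign: H→slot 1, E→slot 4, C→slot 2, A skipped, D skipped, G→slot 5, B→slot 3, F skipped.
Slots: [1:H] [2:C] [3:B] [4:E] [5:G]
5 of 8 scheduled.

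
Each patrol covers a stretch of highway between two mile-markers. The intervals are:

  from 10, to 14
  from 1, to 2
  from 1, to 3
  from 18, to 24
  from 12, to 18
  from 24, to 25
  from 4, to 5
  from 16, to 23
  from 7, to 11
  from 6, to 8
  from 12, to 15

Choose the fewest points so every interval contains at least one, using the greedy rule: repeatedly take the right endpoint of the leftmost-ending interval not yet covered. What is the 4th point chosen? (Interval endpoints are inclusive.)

14

Process intervals by earliest right end; each time one isn't hit yet, stab at its right endpoint.
Sorted: [1,2] [1,3] [4,5] [6,8] [7,11] [10,14] [12,15] [12,18] [16,23] [18,24] [24,25]
{[1,2],[1,3]} hit by 2; {[4,5]} hit by 5; {[6,8],[7,11]} hit by 8; {[10,14],[12,15],[12,18]} hit by 14; {[16,23],[18,24]} hit by 23; {[24,25]} hit by 25.
Points: 2, 5, 8, 14, 23, 25 (6 total).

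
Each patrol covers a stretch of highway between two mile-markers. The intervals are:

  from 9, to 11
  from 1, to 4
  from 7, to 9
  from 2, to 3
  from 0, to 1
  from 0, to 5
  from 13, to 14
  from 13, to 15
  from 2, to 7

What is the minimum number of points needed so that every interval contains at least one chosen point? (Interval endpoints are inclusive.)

Process intervals by earliest right end; each time one isn't hit yet, stab at its right endpoint.
By right end: [0,1]  [2,3]  [1,4]  [0,5]  [2,7]  [7,9]  [9,11]  [13,14]  [13,15]
[0,1] uncovered → point at 1; [2,3] uncovered → point at 3; [7,9] uncovered → point at 9; [13,14] uncovered → point at 14.
Points: 1, 3, 9, 14 (4 total).

4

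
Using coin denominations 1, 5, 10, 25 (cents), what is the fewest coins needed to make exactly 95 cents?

5

Greedy: take as many of the largest coin as possible, then repeat with the remainder.
95 = 3×25 + 2×10
Total coins = 3 + 2 = 5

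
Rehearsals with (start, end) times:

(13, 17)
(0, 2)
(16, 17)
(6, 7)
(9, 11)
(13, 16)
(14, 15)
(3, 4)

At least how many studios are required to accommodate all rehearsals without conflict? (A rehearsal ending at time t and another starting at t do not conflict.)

Count concurrent intervals with a sweep; the peak is the room count.
starts: [0, 3, 6, 9, 13, 13, 14, 16]
ends:   [2, 4, 7, 11, 15, 16, 17, 17]
s0→1 e2→0 s3→1 e4→0 s6→1 e7→0 s9→1 e11→0 s13→1 s13→2 s14→3  — peak 3.

3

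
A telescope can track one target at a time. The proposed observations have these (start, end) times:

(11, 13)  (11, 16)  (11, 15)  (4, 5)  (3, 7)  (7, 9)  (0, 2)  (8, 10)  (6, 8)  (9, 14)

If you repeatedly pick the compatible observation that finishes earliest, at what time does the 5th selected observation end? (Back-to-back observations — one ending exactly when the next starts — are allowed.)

Sort by end time and greedily take each interval whose start is ≥ the last chosen end.
Sorted by end: (0,2)  (4,5)  (3,7)  (6,8)  (7,9)  (8,10)  (11,13)  (9,14)  (11,15)  (11,16)
take (0,2); take (4,5); skip (3,7); take (6,8); take (8,10); take (11,13); skip (11,16).
Selected: (0,2) (4,5) (6,8) (8,10) (11,13)

13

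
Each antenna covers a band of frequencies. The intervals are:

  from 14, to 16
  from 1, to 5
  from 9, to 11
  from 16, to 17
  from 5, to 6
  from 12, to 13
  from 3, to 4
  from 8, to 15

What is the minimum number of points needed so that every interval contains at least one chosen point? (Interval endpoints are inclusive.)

5

Process intervals by earliest right end; each time one isn't hit yet, stab at its right endpoint.
Sorted: [3,4] [1,5] [5,6] [9,11] [12,13] [8,15] [14,16] [16,17]
{[3,4],[1,5]} hit by 4; {[5,6]} hit by 6; {[9,11]} hit by 11; {[12,13],[8,15]} hit by 13; {[14,16],[16,17]} hit by 16.
Points: 4, 6, 11, 13, 16 (5 total).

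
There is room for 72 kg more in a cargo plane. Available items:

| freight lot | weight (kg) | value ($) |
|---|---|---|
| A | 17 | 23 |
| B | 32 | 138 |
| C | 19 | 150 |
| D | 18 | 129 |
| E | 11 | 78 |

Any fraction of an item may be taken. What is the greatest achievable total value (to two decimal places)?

Sort by value per unit weight and fill in that order.
Ratios (sorted): C 7.89, D 7.17, E 7.09, B 4.31, A 1.35
take C (19 @ 150); take D (18 @ 129); take E (11 @ 78); take 24/32 of B → 103.50. Capacity used 72/72.
Total value = 460.50

460.50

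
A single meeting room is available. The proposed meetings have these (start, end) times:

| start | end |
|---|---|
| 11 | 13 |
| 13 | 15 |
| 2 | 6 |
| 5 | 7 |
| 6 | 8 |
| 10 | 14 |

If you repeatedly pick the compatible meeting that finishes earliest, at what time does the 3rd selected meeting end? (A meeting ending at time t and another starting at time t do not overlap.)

Sort by end time and greedily take each interval whose start is ≥ the last chosen end.
By end time: (2,6), (5,7), (6,8), (11,13), (10,14), (13,15).
Pick (2,6); next start ≥ 6 → (6,8); next start ≥ 8 → (11,13); next start ≥ 13 → (13,15).
Selected: (2,6) (6,8) (11,13) (13,15)

13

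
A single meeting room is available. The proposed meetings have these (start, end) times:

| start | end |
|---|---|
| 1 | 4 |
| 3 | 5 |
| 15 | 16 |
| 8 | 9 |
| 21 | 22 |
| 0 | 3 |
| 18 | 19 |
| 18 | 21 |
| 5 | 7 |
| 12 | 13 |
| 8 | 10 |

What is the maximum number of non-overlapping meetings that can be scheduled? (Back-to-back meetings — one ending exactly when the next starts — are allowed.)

Sorted by end: (0,3)  (1,4)  (3,5)  (5,7)  (8,9)  (8,10)  (12,13)  (15,16)  (18,19)  (18,21)  (21,22)
take (0,3); skip (1,4); take (3,5); take (5,7); take (8,9); take (12,13); take (15,16); take (18,19); skip (18,21); take (21,22).
Selected 8 meetings.

8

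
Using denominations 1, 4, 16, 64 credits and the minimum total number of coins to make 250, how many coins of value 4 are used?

250 − 3×64→58 − 3×16→10 − 2×4→2 − 2×1→0
Count of 4: 2

2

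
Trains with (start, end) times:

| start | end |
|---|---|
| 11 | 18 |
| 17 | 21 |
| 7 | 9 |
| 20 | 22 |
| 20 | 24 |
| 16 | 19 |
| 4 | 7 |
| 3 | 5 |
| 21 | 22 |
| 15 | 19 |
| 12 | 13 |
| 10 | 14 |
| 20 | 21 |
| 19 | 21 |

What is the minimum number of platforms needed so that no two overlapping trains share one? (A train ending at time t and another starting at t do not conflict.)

5

starts: [3, 4, 7, 10, 11, 12, 15, 16, 17, 19, 20, 20, 20, 21]
ends:   [5, 7, 9, 13, 14, 18, 19, 19, 21, 21, 21, 22, 22, 24]
s3→1 s4→2 e5→1 e7→0 s7→1 e9→0 s10→1 s11→2 s12→3 e13→2 e14→1 s15→2 s16→3 s17→4 e18→3 e19→2 e19→1 s19→2 s20→3 s20→4 s20→5  — peak 5.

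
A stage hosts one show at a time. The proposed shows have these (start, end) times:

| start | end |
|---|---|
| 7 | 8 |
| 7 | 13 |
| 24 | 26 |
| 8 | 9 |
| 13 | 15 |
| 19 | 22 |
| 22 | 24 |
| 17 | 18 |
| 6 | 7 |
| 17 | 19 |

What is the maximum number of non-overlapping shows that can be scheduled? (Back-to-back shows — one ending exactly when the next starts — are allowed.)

8

Sort by end time and greedily take each interval whose start is ≥ the last chosen end.
Sorted by end: (6,7)  (7,8)  (8,9)  (7,13)  (13,15)  (17,18)  (17,19)  (19,22)  (22,24)  (24,26)
take (6,7); take (7,8); take (8,9); take (13,15); take (17,18); take (19,22); take (22,24); take (24,26).
Selected 8 shows.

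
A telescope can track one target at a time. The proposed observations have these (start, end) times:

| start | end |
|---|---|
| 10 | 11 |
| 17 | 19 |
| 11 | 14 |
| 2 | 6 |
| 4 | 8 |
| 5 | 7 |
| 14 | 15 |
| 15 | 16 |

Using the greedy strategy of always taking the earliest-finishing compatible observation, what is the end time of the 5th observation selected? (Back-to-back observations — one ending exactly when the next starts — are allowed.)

16

Sort by end time and greedily take each interval whose start is ≥ the last chosen end.
Sorted by end: (2,6)  (5,7)  (4,8)  (10,11)  (11,14)  (14,15)  (15,16)  (17,19)
take (2,6); take (10,11); take (11,14); take (14,15); take (15,16); take (17,19).
Selected: (2,6) (10,11) (11,14) (14,15) (15,16) (17,19)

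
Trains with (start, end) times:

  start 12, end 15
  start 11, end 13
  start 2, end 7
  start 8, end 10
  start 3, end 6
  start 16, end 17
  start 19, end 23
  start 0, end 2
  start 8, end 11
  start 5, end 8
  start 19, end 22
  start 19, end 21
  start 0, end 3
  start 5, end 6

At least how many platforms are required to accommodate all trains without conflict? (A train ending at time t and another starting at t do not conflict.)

Events (time:±→running): 0:+→1 0:+→2 2:-→1 2:+→2 3:-→1 3:+→2 5:+→3 5:+→4 … peak 4.

4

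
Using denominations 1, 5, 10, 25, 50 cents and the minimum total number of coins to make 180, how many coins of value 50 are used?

3

Use the largest denomination that fits, subtract, and repeat.
180 − 3×50→30 − 1×25→5 − 1×5→0
Count of 50: 3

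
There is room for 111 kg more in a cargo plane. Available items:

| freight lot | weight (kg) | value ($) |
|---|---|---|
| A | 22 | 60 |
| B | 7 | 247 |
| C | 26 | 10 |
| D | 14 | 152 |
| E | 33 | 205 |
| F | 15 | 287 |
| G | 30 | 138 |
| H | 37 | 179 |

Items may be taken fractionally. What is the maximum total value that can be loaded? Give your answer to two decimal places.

Sort by value per unit weight and fill in that order.
Order: B (247/7=35.29) > F (287/15=19.13) > D (152/14=10.86) > E (205/33=6.21) > H (179/37=4.84) > G (138/30=4.60) > A (60/22=2.73) > C (10/26=0.38)
Fill: take B (7 @ 247) → take F (15 @ 287) → take D (14 @ 152) → take E (33 @ 205) → take H (37 @ 179) → take 5/30 of G → 23.00; 111/111 used.
Total value = 1093.00

1093.00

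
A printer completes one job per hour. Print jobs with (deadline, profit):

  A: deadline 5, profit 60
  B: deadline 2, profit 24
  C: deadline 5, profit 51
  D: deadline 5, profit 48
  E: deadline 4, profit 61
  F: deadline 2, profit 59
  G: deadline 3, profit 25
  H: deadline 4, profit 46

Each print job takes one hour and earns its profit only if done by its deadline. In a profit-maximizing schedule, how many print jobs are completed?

Take jobs in profit order; each goes to the latest open slot no later than its deadline.
Profit order: E=61 A=60 F=59 C=51 D=48 H=46 G=25 B=24
Assign: E→slot 4, A→slot 5, F→slot 2, C→slot 3, D→slot 1, H skipped, G skipped, B skipped.
Slots: [1:D] [2:F] [3:C] [4:E] [5:A]
5 of 8 scheduled.

5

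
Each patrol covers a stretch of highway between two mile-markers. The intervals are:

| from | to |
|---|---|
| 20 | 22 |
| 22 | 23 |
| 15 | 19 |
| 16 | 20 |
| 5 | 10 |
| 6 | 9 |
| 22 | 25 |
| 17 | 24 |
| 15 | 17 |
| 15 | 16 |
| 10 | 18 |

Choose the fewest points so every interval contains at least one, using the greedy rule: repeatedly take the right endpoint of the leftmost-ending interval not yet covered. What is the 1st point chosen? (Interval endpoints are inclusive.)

9

Process intervals by earliest right end; each time one isn't hit yet, stab at its right endpoint.
By right end: [6,9]  [5,10]  [15,16]  [15,17]  [10,18]  [15,19]  [16,20]  [20,22]  [22,23]  [17,24]  [22,25]
[6,9] uncovered → point at 9; [15,16] uncovered → point at 16; [20,22] uncovered → point at 22.
Points: 9, 16, 22 (3 total).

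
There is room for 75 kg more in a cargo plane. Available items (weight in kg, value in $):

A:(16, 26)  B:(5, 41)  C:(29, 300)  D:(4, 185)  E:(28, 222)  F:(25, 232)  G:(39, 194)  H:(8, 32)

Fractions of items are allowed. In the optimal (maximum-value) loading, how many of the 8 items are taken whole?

4

Greedy by value/weight ratio, highest first.
Order: D (185/4=46.25) > C (300/29=10.34) > F (232/25=9.28) > B (41/5=8.20) > E (222/28=7.93) > G (194/39=4.97) > H (32/8=4.00) > A (26/16=1.62)
Fill: take D (4 @ 185) → take C (29 @ 300) → take F (25 @ 232) → take B (5 @ 41) → take 12/28 of E → 95.14; 75/75 used.
4 item(s) taken whole; one partial (take 12/28 of E).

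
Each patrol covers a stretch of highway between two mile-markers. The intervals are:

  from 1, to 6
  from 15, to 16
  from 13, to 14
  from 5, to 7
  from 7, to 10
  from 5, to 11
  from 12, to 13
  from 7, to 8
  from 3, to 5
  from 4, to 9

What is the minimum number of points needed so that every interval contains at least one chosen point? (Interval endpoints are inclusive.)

Sorted: [3,5] [1,6] [5,7] [7,8] [4,9] [7,10] [5,11] [12,13] [13,14] [15,16]
{[3,5],[1,6],[5,7]} hit by 5; {[7,8],[4,9],[7,10],[5,11]} hit by 8; {[12,13],[13,14]} hit by 13; {[15,16]} hit by 16.
Points: 5, 8, 13, 16 (4 total).

4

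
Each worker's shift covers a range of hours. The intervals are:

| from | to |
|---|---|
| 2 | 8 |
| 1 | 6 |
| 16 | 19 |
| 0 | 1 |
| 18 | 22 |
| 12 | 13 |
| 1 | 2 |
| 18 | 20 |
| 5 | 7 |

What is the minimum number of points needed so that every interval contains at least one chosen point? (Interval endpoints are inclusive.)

Sort by right endpoint; whenever an interval is uncovered, place a point at its right end.
Sorted: [0,1] [1,2] [1,6] [5,7] [2,8] [12,13] [16,19] [18,20] [18,22]
{[0,1],[1,2],[1,6]} hit by 1; {[5,7],[2,8]} hit by 7; {[12,13]} hit by 13; {[16,19],[18,20],[18,22]} hit by 19.
Points: 1, 7, 13, 19 (4 total).

4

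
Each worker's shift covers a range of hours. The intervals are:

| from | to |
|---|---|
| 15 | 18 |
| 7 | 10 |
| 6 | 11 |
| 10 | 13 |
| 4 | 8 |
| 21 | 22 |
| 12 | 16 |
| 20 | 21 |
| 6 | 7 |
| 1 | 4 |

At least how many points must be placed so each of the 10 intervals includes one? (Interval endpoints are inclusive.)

Sort by right endpoint; whenever an interval is uncovered, place a point at its right end.
Sorted: [1,4] [6,7] [4,8] [7,10] [6,11] [10,13] [12,16] [15,18] [20,21] [21,22]
{[1,4]} hit by 4; {[6,7],[4,8],[7,10],[6,11]} hit by 7; {[10,13],[12,16]} hit by 13; {[15,18]} hit by 18; {[20,21],[21,22]} hit by 21.
Points: 4, 7, 13, 18, 21 (5 total).

5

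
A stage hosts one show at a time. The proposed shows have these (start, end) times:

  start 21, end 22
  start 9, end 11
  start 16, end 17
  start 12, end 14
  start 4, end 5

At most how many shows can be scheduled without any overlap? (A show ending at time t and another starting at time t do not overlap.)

5

By end time: (4,5), (9,11), (12,14), (16,17), (21,22).
Pick (4,5); next start ≥ 5 → (9,11); next start ≥ 11 → (12,14); next start ≥ 14 → (16,17); next start ≥ 17 → (21,22).
Selected 5 shows.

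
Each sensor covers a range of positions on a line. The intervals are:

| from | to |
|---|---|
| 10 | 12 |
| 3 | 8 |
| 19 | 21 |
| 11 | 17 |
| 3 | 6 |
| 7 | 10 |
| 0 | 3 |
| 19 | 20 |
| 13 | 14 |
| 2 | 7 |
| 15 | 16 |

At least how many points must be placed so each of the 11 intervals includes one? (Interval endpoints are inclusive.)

Sort by right endpoint; whenever an interval is uncovered, place a point at its right end.
By right end: [0,3]  [3,6]  [2,7]  [3,8]  [7,10]  [10,12]  [13,14]  [15,16]  [11,17]  [19,20]  [19,21]
[0,3] uncovered → point at 3; [7,10] uncovered → point at 10; [13,14] uncovered → point at 14; [15,16] uncovered → point at 16; [19,20] uncovered → point at 20.
Points: 3, 10, 14, 16, 20 (5 total).

5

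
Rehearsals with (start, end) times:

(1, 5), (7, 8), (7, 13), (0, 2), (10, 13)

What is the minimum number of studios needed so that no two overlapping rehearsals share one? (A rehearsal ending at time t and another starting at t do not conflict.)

2

Events (time:±→running): 0:+→1 1:+→2 … peak 2.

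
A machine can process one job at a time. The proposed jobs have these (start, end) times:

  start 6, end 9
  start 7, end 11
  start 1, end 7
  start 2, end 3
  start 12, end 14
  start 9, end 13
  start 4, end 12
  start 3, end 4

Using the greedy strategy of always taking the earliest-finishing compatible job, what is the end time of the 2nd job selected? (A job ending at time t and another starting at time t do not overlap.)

Greedy by earliest finish: after sorting by end time, pick each interval compatible with the last pick.
Sorted by end: (2,3)  (3,4)  (1,7)  (6,9)  (7,11)  (4,12)  (9,13)  (12,14)
take (2,3); take (3,4); take (6,9); take (9,13); skip (12,14).
Selected: (2,3) (3,4) (6,9) (9,13)

4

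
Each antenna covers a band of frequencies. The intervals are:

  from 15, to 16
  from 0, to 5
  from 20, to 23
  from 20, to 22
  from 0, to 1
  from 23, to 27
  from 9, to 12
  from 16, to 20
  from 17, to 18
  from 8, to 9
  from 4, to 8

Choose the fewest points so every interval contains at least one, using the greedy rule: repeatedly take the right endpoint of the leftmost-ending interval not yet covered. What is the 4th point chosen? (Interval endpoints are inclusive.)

16

By right end: [0,1]  [0,5]  [4,8]  [8,9]  [9,12]  [15,16]  [17,18]  [16,20]  [20,22]  [20,23]  [23,27]
[0,1] uncovered → point at 1; [4,8] uncovered → point at 8; [9,12] uncovered → point at 12; [15,16] uncovered → point at 16; [17,18] uncovered → point at 18; [20,22] uncovered → point at 22; [23,27] uncovered → point at 27.
Points: 1, 8, 12, 16, 18, 22, 27 (7 total).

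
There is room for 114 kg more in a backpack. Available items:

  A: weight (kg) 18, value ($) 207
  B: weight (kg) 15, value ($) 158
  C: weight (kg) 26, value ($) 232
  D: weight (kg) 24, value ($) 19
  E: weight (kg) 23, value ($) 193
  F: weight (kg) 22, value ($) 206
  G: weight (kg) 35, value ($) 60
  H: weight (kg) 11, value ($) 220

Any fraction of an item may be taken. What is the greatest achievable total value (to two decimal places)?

Sort by value per unit weight and fill in that order.
Ratios (sorted): H 20.00, A 11.50, B 10.53, F 9.36, C 8.92, E 8.39, G 1.71, D 0.79
take H (11 @ 220); take A (18 @ 207); take B (15 @ 158); take F (22 @ 206); take C (26 @ 232); take 22/23 of E → 184.61. Capacity used 114/114.
Total value = 1207.61

1207.61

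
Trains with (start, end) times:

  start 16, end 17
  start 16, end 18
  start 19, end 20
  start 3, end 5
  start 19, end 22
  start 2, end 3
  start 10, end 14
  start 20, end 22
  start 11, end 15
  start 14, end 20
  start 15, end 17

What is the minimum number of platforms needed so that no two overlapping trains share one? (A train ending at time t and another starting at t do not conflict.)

The answer is the maximum number of intervals overlapping at any instant.
Events (time:±→running): 2:+→1 3:-→0 3:+→1 5:-→0 10:+→1 11:+→2 14:-→1 14:+→2 15:-→1 15:+→2 16:+→3 16:+→4 … peak 4.

4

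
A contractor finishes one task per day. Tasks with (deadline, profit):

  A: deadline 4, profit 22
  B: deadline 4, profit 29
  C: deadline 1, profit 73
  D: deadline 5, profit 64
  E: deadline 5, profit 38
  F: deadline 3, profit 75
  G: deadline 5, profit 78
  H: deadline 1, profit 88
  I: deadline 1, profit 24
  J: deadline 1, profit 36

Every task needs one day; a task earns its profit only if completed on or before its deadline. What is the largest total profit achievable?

Take jobs in profit order; each goes to the latest open slot no later than its deadline.
By profit: H(d1,88), G(d5,78), F(d3,75), C(d1,73), D(d5,64), E(d5,38), J(d1,36), B(d4,29), I(d1,24), A(d4,22)
H→slot 1; G→slot 5; F→slot 3; C skipped; D→slot 4; E→slot 2; J skipped; B skipped; I skipped; A skipped.
Profit = 88 + 38 + 75 + 64 + 78 = 343

343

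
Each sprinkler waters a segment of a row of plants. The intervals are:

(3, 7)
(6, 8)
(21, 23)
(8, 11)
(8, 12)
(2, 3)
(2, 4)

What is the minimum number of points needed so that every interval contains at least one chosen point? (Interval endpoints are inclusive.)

3

Process intervals by earliest right end; each time one isn't hit yet, stab at its right endpoint.
Sorted: [2,3] [2,4] [3,7] [6,8] [8,11] [8,12] [21,23]
{[2,3],[2,4],[3,7]} hit by 3; {[6,8],[8,11],[8,12]} hit by 8; {[21,23]} hit by 23.
Points: 3, 8, 23 (3 total).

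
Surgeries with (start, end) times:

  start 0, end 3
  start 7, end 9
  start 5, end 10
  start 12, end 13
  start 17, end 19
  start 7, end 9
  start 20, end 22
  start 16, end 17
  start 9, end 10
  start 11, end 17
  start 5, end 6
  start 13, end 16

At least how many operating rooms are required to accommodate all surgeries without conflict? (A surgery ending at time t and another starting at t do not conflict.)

3

The answer is the maximum number of intervals overlapping at any instant.
Events (time:±→running): 0:+→1 3:-→0 5:+→1 5:+→2 6:-→1 7:+→2 7:+→3 … peak 3.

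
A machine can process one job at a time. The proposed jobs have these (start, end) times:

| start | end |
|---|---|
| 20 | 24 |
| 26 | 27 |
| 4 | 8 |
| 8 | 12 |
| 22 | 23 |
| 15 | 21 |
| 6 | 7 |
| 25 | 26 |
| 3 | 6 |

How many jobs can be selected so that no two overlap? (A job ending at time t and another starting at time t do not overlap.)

7

Greedy by earliest finish: after sorting by end time, pick each interval compatible with the last pick.
By end time: (3,6), (6,7), (4,8), (8,12), (15,21), (22,23), (20,24), (25,26), (26,27).
Pick (3,6); next start ≥ 6 → (6,7); next start ≥ 7 → (8,12); next start ≥ 12 → (15,21); next start ≥ 21 → (22,23); next start ≥ 23 → (25,26); next start ≥ 26 → (26,27).
Selected 7 jobs.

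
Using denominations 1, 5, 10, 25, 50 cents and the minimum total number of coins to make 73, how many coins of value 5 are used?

0

Greedy: take as many of the largest coin as possible, then repeat with the remainder.
73 = 1×50 + 2×10 + 3×1
Count of 5: 0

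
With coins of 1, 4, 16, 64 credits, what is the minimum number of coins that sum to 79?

Use the largest denomination that fits, subtract, and repeat.
79 = 1×64 + 3×4 + 3×1
Total coins = 1 + 3 + 3 = 7

7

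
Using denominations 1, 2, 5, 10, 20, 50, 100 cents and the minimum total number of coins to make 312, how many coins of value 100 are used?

312 = 3×100 + 1×10 + 1×2
Count of 100: 3

3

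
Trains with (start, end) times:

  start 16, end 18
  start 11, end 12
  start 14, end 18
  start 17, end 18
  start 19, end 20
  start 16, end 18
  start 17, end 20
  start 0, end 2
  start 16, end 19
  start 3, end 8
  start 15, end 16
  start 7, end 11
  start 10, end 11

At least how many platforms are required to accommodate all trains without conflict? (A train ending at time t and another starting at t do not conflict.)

6

The answer is the maximum number of intervals overlapping at any instant.
starts: [0, 3, 7, 10, 11, 14, 15, 16, 16, 16, 17, 17, 19]
ends:   [2, 8, 11, 11, 12, 16, 18, 18, 18, 18, 19, 20, 20]
s0→1 e2→0 s3→1 s7→2 e8→1 s10→2 e11→1 e11→0 s11→1 e12→0 s14→1 s15→2 e16→1 s16→2 s16→3 s16→4 s17→5 s17→6  — peak 6.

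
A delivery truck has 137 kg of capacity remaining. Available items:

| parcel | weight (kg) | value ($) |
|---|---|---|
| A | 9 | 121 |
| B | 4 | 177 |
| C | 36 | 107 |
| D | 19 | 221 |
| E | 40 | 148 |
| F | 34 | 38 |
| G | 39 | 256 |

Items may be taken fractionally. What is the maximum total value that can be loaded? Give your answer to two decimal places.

1000.28

Sort by value per unit weight and fill in that order.
Order: B (177/4=44.25) > A (121/9=13.44) > D (221/19=11.63) > G (256/39=6.56) > E (148/40=3.70) > C (107/36=2.97) > F (38/34=1.12)
Fill: take B (4 @ 177) → take A (9 @ 121) → take D (19 @ 221) → take G (39 @ 256) → take E (40 @ 148) → take 26/36 of C → 77.28; 137/137 used.
Total value = 1000.28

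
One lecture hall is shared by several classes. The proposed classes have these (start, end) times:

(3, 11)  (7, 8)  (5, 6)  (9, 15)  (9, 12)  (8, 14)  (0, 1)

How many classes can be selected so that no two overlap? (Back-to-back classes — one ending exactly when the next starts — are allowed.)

4

Order by finish time; keep every interval that doesn't clash with the previous kept one.
Sorted by end: (0,1)  (5,6)  (7,8)  (3,11)  (9,12)  (8,14)  (9,15)
take (0,1); take (5,6); take (7,8); skip (3,11); take (9,12).
Selected 4 classes.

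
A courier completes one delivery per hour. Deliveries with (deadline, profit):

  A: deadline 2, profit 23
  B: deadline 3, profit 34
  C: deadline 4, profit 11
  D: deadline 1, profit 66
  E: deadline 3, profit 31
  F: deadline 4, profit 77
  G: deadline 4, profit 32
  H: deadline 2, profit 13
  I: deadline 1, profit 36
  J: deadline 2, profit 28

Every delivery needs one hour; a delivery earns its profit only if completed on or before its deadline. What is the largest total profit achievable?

209

Sort by profit descending; place each in the latest free slot ≤ its deadline.
By profit: F(d4,77), D(d1,66), I(d1,36), B(d3,34), G(d4,32), E(d3,31), J(d2,28), A(d2,23), H(d2,13), C(d4,11)
F→slot 4; D→slot 1; I skipped; B→slot 3; G→slot 2; E skipped; J skipped; A skipped; H skipped; C skipped.
Profit = 66 + 32 + 34 + 77 = 209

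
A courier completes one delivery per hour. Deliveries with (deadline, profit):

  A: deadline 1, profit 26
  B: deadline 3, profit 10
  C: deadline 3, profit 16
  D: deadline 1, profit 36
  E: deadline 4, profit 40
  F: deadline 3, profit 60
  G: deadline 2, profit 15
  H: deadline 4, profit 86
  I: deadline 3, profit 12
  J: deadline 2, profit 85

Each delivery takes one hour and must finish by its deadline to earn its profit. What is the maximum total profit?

271

Profit order: H=86 J=85 F=60 E=40 D=36 A=26 C=16 G=15 I=12 B=10
Assign: H→slot 4, J→slot 2, F→slot 3, E→slot 1, D skipped, A skipped, C skipped, G skipped, I skipped, B skipped.
Slots: [1:E] [2:J] [3:F] [4:H]
Profit = 40 + 85 + 60 + 86 = 271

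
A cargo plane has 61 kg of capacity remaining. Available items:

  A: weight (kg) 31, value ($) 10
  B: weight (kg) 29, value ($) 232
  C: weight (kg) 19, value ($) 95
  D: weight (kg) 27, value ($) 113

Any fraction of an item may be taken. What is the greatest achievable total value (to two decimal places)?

381.41

Order: B (232/29=8.00) > C (95/19=5.00) > D (113/27=4.19) > A (10/31=0.32)
Fill: take B (29 @ 232) → take C (19 @ 95) → take 13/27 of D → 54.41; 61/61 used.
Total value = 381.41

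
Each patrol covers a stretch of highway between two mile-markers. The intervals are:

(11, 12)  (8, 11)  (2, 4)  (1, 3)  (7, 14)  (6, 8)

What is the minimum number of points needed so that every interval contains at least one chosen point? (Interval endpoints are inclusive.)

Process intervals by earliest right end; each time one isn't hit yet, stab at its right endpoint.
By right end: [1,3]  [2,4]  [6,8]  [8,11]  [11,12]  [7,14]
[1,3] uncovered → point at 3; [6,8] uncovered → point at 8; [11,12] uncovered → point at 12.
Points: 3, 8, 12 (3 total).

3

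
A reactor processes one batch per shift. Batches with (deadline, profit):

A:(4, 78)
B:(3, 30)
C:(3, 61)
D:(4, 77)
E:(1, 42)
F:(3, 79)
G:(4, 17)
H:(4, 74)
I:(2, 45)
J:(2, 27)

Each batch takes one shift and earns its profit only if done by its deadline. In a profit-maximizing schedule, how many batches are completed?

Profit order: F=79 A=78 D=77 H=74 C=61 I=45 E=42 B=30 J=27 G=17
Assign: F→slot 3, A→slot 4, D→slot 2, H→slot 1, C skipped, I skipped, E skipped, B skipped, J skipped, G skipped.
Slots: [1:H] [2:D] [3:F] [4:A]
4 of 10 scheduled.

4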